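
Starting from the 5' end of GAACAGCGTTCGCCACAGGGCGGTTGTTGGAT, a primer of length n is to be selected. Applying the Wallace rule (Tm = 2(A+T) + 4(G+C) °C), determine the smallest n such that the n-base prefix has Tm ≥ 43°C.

First 13 bases: GAACAGCGTTCGC → Tm = 42°C (< 43°C)
First 14 bases: GAACAGCGTTCGCC → Tm = 46°C (≥ 43°C)
Since every base adds ≥2°C, Tm only increases with n, so the threshold is first crossed at n = 14.

n = 14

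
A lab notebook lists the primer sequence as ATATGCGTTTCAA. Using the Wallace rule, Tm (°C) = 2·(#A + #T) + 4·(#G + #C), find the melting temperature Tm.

Scanning the sequence gives A=4, G=2, C=2, T=5.
So N_AT = 9 and N_GC = 4.
Tm = 4·4 + 2·9 = 16 + 18 = 34°C

34°C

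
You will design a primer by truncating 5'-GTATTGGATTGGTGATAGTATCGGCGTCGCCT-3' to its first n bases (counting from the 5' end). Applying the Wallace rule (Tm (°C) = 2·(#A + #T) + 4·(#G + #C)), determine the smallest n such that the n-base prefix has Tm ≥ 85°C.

First 28 bases: GTATTGGATTGGTGATAGTATCGGCGTC → Tm = 82°C (< 85°C)
First 29 bases: GTATTGGATTGGTGATAGTATCGGCGTCG → Tm = 86°C (≥ 85°C)
Each additional base adds 2°C (A/T) or 4°C (G/C), so Tm is non-decreasing in n; n = 29 is the first length to reach 85°C.

n = 29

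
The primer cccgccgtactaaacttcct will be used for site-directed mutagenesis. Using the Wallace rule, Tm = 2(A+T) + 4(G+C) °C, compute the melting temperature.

62°C

Scanning the sequence gives A=4, C=9, T=5, G=2.
A+T = 9, G+C = 11
Tm = 2×9 + 4×11 = 62°C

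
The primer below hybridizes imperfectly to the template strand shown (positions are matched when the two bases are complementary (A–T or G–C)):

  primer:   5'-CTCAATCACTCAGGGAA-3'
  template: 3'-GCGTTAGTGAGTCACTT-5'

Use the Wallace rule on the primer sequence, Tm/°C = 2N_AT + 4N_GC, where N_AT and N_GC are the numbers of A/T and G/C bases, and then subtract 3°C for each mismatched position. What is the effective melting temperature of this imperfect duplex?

44°C

Primer base counts: A=6, T=3, G=3, C=5 → A+T=9, G+C=8
Perfect-match Tm = 2(9) + 4(8) = 18 + 32 = 50°C
Mismatches (positions where the bases are not complementary): 2 (at positions 2, 14)
Effective Tm = 50 − 2×3 = 50 − 6 = 44°C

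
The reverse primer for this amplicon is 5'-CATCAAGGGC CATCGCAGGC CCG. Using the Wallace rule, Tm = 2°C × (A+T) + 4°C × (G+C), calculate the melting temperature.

Scanning the sequence gives C=9, G=7, A=5, T=2.
AT pairs contribute 7, GC pairs contribute 16.
Tm = 2(7) + 4(16) = 14 + 64 = 78°C

78°C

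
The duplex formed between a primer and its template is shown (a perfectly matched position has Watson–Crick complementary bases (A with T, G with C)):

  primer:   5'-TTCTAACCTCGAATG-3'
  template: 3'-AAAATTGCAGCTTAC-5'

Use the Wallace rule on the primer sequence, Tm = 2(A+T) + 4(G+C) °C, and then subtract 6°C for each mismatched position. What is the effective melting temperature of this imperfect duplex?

30°C

Primer base counts: A=4, T=5, G=2, C=4 → A+T=9, G+C=6
Perfect-match Tm = 2(9) + 4(6) = 18 + 24 = 42°C
Mismatches (positions where the bases are not complementary): 2 (at positions 3, 8)
Effective Tm = 42 − 2×6 = 42 − 12 = 30°C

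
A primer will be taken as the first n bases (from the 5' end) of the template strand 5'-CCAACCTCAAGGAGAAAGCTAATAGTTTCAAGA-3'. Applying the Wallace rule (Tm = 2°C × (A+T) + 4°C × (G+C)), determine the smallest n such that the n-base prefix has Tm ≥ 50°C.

First 16 bases: CCAACCTCAAGGAGAA → Tm = 48°C (< 50°C)
First 17 bases: CCAACCTCAAGGAGAAA → Tm = 50°C (≥ 50°C)
Each additional base adds 2°C (A/T) or 4°C (G/C), so Tm is non-decreasing in n; n = 17 is the first length to reach 50°C.

n = 17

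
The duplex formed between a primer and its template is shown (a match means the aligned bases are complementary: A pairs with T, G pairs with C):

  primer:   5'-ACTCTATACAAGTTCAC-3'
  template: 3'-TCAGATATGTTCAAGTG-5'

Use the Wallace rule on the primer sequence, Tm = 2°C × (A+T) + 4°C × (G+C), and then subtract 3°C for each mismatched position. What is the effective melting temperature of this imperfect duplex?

Primer base counts: A=6, T=5, G=1, C=5 → A+T=11, G+C=6
Perfect-match Tm = 2(11) + 4(6) = 22 + 24 = 46°C
Mismatches (positions where the bases are not complementary): 1 (at position 2)
Effective Tm = 46 − 1×3 = 46 − 3 = 43°C

43°C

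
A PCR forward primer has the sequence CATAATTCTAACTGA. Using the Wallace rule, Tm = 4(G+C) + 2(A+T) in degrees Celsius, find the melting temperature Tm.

Counting bases: G=1, C=3, A=6, T=5
AT pairs contribute 11, GC pairs contribute 4.
Tm = 2×11 + 4×4 = 38°C

38°C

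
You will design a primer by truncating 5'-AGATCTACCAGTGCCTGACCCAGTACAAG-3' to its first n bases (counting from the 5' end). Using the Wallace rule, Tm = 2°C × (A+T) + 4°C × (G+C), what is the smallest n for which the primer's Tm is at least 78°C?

First 25 bases: AGATCTACCAGTGCCTGACCCAGTA → Tm = 76°C (< 78°C)
First 26 bases: AGATCTACCAGTGCCTGACCCAGTAC → Tm = 80°C (≥ 78°C)
Each additional base adds 2°C (A/T) or 4°C (G/C), so Tm is non-decreasing in n; n = 26 is the first length to reach 78°C.

n = 26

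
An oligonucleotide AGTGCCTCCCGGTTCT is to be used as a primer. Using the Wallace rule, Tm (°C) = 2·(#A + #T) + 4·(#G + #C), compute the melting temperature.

52°C

Base counts: G=4, T=5, A=1, C=6
So N_AT = 6 and N_GC = 10.
Tm = 2×6 + 4×10 = 52°C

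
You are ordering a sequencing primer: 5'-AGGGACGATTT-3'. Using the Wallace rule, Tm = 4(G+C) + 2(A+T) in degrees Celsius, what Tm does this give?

Base counts: T=3, C=1, A=3, G=4
A+T = 6, G+C = 5
Tm = 2×6 + 4×5 = 32°C

32°C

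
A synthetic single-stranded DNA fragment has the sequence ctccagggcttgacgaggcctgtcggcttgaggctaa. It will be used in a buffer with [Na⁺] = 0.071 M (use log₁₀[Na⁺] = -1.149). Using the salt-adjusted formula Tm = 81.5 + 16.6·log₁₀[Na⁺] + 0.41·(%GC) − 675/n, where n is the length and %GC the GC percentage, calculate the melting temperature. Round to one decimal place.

Length n = 37. Counting bases: T=8, G=13, A=6, C=10
G+C = 23, so %GC = 23/37 × 100 = 62.162%
Salt term: 16.6 × (-1.149) = -19.073
GC term: 0.41 × 62.162 = 25.486; length term: −675/37 = −18.243
Tm = 81.5 + (-19.073) + 25.486 − 18.243 = 69.67 → 69.7°C

69.7°C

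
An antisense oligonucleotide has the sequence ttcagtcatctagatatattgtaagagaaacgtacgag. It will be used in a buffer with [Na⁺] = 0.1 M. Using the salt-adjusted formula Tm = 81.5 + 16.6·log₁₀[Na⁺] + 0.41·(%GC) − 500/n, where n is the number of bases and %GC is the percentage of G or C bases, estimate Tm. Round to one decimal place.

65.8°C

Length n = 38. Scanning the sequence gives A=14, T=11, G=8, C=5.
G+C = 13, so %GC = 13/38 × 100 = 34.211%
Salt term: 16.6 × (-1) = -16.6
GC term: 0.41 × 34.211 = 14.027; length term: −500/38 = −13.158
Tm = 81.5 + (-16.6) + 14.027 − 13.158 = 65.769 → 65.8°C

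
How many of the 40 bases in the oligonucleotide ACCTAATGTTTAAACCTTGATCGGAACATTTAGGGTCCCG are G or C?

Counting bases: G=8, C=9, A=11, T=12
Total G or C: 8 + 9 = 17

17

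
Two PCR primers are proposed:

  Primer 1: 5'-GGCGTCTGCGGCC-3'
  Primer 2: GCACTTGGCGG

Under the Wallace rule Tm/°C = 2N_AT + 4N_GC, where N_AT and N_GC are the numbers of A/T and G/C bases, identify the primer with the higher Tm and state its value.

Primer 1, 48°C

Primer 1: A+T=2, G+C=11 → Tm = 2(2)+4(11) = 48°C
Primer 2: A+T=3, G+C=8 → Tm = 2(3)+4(8) = 38°C
48°C vs 38°C → primer 1 is higher.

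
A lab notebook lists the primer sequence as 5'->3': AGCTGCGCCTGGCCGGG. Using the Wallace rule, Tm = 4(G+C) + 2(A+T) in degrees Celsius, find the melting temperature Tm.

G=8, A=1, T=2, C=6
A+T = 3, G+C = 14
Tm = 2(3) + 4(14) = 6 + 56 = 62°C

62°C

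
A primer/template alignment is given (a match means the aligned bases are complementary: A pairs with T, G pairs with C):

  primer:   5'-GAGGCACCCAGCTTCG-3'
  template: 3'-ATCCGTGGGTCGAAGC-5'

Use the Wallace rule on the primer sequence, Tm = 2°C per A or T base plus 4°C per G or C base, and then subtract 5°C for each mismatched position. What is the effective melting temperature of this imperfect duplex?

Primer base counts: A=3, T=2, G=5, C=6 → A+T=5, G+C=11
Perfect-match Tm = 2(5) + 4(11) = 10 + 44 = 54°C
Mismatches (positions where the bases are not complementary): 1 (at position 1)
Effective Tm = 54 − 1×5 = 54 − 5 = 49°C

49°C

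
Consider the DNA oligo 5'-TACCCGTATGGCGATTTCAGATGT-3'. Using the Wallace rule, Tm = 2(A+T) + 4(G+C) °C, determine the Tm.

70°C

Base counts: T=8, G=6, C=5, A=5
A+T = 13, G+C = 11
Tm = 2×13 + 4×11 = 70°C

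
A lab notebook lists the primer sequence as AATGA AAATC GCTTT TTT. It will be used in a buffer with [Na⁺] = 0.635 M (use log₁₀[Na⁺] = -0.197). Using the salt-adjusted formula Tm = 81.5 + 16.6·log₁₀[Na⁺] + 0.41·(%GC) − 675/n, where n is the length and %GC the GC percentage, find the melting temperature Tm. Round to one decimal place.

Length n = 18. Scanning the sequence gives A=6, G=2, T=8, C=2.
G+C = 4, so %GC = 4/18 × 100 = 22.222%
Salt term: 16.6 × (-0.197) = -3.27
GC term: 0.41 × 22.222 = 9.111; length term: −675/18 = −37.5
Tm = 81.5 + (-3.27) + 9.111 − 37.5 = 49.841 → 49.8°C

49.8°C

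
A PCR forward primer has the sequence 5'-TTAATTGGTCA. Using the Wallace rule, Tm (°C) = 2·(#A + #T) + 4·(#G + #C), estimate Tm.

28°C

T=5, A=3, C=1, G=2
AT pairs contribute 8, GC pairs contribute 3.
Tm = 2(8) + 4(3) = 16 + 12 = 28°C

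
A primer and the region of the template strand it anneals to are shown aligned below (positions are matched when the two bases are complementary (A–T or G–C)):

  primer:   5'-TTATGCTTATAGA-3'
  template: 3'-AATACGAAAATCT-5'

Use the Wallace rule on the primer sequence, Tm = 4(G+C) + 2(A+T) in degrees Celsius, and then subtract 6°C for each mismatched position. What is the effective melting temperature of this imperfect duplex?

Primer base counts: A=4, T=6, G=2, C=1 → A+T=10, G+C=3
Perfect-match Tm = 2(10) + 4(3) = 20 + 12 = 32°C
Mismatches (positions where the bases are not complementary): 1 (at position 9)
Effective Tm = 32 − 1×6 = 32 − 6 = 26°C

26°C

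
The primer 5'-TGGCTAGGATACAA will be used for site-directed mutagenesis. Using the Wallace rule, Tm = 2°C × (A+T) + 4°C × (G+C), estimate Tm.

Counting bases: A=5, C=2, T=3, G=4
AT pairs contribute 8, GC pairs contribute 6.
Tm = 2(8) + 4(6) = 16 + 24 = 40°C

40°C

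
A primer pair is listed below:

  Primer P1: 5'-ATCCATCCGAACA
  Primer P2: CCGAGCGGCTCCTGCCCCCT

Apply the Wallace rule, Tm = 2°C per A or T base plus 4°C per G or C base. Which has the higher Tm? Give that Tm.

Primer P1: A+T=7, G+C=6 → Tm = 2(7)+4(6) = 38°C
Primer P2: A+T=4, G+C=16 → Tm = 2(4)+4(16) = 72°C
38°C vs 72°C → primer P2 is higher.

Primer P2, 72°C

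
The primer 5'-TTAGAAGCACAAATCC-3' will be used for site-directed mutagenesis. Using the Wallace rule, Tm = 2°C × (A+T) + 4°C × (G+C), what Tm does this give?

Base counts: A=7, C=4, G=2, T=3
So N_AT = 10 and N_GC = 6.
Tm = 2×10 + 4×6 = 44°C

44°C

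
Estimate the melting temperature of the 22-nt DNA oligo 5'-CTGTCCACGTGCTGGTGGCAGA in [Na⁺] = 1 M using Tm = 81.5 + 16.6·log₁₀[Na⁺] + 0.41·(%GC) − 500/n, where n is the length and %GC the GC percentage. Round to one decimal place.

Length n = 22. Counting bases: T=5, A=3, G=8, C=6
G+C = 14, so %GC = 14/22 × 100 = 63.636%
Salt term: 16.6 × (0) = 0
GC term: 0.41 × 63.636 = 26.091; length term: −500/22 = −22.727
Tm = 81.5 + (0) + 26.091 − 22.727 = 84.864 → 84.9°C

84.9°C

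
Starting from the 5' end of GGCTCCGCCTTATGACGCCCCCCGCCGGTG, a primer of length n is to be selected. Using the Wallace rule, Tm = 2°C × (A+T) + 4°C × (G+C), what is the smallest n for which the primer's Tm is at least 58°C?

First 17 bases: GGCTCCGCCTTATGACG → Tm = 56°C (< 58°C)
First 18 bases: GGCTCCGCCTTATGACGC → Tm = 60°C (≥ 58°C)
Each additional base adds 2°C (A/T) or 4°C (G/C), so Tm is non-decreasing in n; n = 18 is the first length to reach 58°C.

n = 18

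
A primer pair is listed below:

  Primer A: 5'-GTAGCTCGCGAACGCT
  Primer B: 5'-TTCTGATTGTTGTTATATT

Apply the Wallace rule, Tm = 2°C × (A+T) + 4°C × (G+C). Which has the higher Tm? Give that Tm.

Primer A, 52°C

Primer A: A+T=6, G+C=10 → Tm = 2(6)+4(10) = 52°C
Primer B: A+T=15, G+C=4 → Tm = 2(15)+4(4) = 46°C
52°C vs 46°C → primer A is higher.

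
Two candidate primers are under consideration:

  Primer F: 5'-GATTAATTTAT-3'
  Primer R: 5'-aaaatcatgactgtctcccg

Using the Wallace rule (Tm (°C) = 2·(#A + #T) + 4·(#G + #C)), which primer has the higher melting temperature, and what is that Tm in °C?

Primer F: A+T=10, G+C=1 → Tm = 2(10)+4(1) = 24°C
Primer R: A+T=11, G+C=9 → Tm = 2(11)+4(9) = 58°C
24°C vs 58°C → primer R is higher.

Primer R, 58°C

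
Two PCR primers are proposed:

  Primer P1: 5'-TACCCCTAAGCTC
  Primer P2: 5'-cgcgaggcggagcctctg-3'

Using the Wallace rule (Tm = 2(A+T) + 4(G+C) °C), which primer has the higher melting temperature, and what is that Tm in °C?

Primer P1: A+T=6, G+C=7 → Tm = 2(6)+4(7) = 40°C
Primer P2: A+T=4, G+C=14 → Tm = 2(4)+4(14) = 64°C
40°C vs 64°C → primer P2 is higher.

Primer P2, 64°C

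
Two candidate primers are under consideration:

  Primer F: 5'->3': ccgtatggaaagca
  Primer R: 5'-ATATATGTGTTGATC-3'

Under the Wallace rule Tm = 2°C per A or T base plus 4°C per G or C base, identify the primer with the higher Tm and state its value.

Primer F: A+T=7, G+C=7 → Tm = 2(7)+4(7) = 42°C
Primer R: A+T=11, G+C=4 → Tm = 2(11)+4(4) = 38°C
42°C vs 38°C → primer F is higher.

Primer F, 42°C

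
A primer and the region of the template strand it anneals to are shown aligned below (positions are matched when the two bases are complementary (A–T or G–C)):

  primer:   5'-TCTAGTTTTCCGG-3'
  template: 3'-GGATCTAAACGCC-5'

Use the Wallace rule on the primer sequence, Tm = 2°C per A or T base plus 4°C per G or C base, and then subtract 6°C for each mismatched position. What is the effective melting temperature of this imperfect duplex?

Primer base counts: A=1, T=6, G=3, C=3 → A+T=7, G+C=6
Perfect-match Tm = 2(7) + 4(6) = 14 + 24 = 38°C
Mismatches (positions where the bases are not complementary): 3 (at positions 1, 6, 10)
Effective Tm = 38 − 3×6 = 38 − 18 = 20°C

20°C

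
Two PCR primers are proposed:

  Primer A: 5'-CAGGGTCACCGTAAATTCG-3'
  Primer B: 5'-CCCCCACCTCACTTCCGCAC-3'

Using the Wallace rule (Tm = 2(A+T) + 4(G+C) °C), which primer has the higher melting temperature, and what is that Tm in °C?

Primer B, 68°C

Primer A: A+T=9, G+C=10 → Tm = 2(9)+4(10) = 58°C
Primer B: A+T=6, G+C=14 → Tm = 2(6)+4(14) = 68°C
58°C vs 68°C → primer B is higher.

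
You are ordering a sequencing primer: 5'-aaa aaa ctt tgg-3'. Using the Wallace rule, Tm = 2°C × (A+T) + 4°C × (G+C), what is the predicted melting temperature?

C=1, G=2, T=3, A=6
So N_AT = 9 and N_GC = 3.
Tm = 2(9) + 4(3) = 18 + 12 = 30°C

30°C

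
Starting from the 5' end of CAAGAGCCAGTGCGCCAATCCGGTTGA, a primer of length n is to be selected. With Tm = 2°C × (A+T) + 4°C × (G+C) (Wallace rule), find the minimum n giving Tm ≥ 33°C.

First 10 bases: CAAGAGCCAG → Tm = 32°C (< 33°C)
First 11 bases: CAAGAGCCAGT → Tm = 34°C (≥ 33°C)
Each additional base adds 2°C (A/T) or 4°C (G/C), so Tm is non-decreasing in n; n = 11 is the first length to reach 33°C.

n = 11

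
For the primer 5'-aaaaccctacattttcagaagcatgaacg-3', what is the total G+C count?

A=12, G=4, C=7, T=6
G+C = 4 + 7 = 11

11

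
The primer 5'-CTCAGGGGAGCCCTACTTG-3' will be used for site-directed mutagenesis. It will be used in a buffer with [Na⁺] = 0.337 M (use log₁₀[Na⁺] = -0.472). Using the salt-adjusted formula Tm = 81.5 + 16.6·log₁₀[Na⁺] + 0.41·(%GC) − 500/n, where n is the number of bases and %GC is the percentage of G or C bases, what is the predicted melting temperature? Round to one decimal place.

Length n = 19. Base counts: T=4, G=6, A=3, C=6
G+C = 12, so %GC = 12/19 × 100 = 63.158%
Salt term: 16.6 × (-0.472) = -7.835
GC term: 0.41 × 63.158 = 25.895; length term: −500/19 = −26.316
Tm = 81.5 + (-7.835) + 25.895 − 26.316 = 73.244 → 73.2°C

73.2°C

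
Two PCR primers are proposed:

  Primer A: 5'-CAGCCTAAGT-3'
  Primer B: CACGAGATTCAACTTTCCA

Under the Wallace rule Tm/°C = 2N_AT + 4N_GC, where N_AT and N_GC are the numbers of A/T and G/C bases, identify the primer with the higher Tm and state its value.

Primer B, 54°C

Primer A: A+T=5, G+C=5 → Tm = 2(5)+4(5) = 30°C
Primer B: A+T=11, G+C=8 → Tm = 2(11)+4(8) = 54°C
30°C vs 54°C → primer B is higher.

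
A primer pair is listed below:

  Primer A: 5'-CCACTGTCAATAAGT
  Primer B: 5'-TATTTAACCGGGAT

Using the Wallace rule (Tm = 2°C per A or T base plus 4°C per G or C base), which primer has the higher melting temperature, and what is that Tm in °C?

Primer A: A+T=9, G+C=6 → Tm = 2(9)+4(6) = 42°C
Primer B: A+T=9, G+C=5 → Tm = 2(9)+4(5) = 38°C
42°C vs 38°C → primer A is higher.

Primer A, 42°C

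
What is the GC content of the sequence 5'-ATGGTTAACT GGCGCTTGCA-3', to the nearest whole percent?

G=6, C=4, T=6, A=4
G+C = 6 + 4 = 10 out of 20 bases
%GC = 10/20 × 100 = 50% ≈ 50%

50%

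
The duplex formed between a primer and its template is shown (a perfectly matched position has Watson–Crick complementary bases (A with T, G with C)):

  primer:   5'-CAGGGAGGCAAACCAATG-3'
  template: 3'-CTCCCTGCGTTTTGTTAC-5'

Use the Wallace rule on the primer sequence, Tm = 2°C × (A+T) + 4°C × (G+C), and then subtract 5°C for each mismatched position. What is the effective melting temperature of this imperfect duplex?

41°C

Primer base counts: A=7, T=1, G=6, C=4 → A+T=8, G+C=10
Perfect-match Tm = 2(8) + 4(10) = 16 + 40 = 56°C
Mismatches (positions where the bases are not complementary): 3 (at positions 1, 7, 13)
Effective Tm = 56 − 3×5 = 56 − 15 = 41°C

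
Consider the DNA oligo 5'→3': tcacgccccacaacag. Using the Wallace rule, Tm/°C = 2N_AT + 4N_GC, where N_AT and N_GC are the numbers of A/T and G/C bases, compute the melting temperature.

52°C

Counting bases: A=5, T=1, G=2, C=8
A+T = 6, G+C = 10
Tm = 2(6) + 4(10) = 12 + 40 = 52°C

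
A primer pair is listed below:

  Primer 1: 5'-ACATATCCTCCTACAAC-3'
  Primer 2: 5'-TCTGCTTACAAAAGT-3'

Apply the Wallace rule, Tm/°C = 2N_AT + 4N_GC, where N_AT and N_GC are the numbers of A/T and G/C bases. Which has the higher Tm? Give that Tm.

Primer 1, 48°C

Primer 1: A+T=10, G+C=7 → Tm = 2(10)+4(7) = 48°C
Primer 2: A+T=10, G+C=5 → Tm = 2(10)+4(5) = 40°C
48°C vs 40°C → primer 1 is higher.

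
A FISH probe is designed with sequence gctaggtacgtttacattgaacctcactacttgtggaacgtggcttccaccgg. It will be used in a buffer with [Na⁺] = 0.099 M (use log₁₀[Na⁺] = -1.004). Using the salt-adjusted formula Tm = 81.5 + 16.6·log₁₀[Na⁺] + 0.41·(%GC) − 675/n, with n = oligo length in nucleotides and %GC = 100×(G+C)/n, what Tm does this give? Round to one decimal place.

73.0°C

Length n = 53. C=14, A=11, G=13, T=15
G+C = 27, so %GC = 27/53 × 100 = 50.943%
Salt term: 16.6 × (-1.004) = -16.666
GC term: 0.41 × 50.943 = 20.887; length term: −675/53 = −12.736
Tm = 81.5 + (-16.666) + 20.887 − 12.736 = 72.985 → 73.0°C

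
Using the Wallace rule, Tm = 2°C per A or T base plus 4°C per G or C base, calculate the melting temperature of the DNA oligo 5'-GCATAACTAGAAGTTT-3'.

42°C

Counting bases: T=5, C=2, A=6, G=3
AT pairs contribute 11, GC pairs contribute 5.
Tm = 2(11) + 4(5) = 22 + 20 = 42°C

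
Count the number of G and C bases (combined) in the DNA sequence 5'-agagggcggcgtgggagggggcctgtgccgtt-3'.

Counting bases: A=3, G=18, C=6, T=5
Total G or C: 18 + 6 = 24

24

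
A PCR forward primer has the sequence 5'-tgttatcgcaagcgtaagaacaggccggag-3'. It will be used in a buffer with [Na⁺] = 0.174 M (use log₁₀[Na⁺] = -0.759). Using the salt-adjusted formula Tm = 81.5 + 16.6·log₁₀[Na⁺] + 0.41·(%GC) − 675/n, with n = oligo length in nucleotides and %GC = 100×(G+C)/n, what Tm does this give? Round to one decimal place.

Length n = 30. Scanning the sequence gives C=6, G=10, T=5, A=9.
G+C = 16, so %GC = 16/30 × 100 = 53.333%
Salt term: 16.6 × (-0.759) = -12.599
GC term: 0.41 × 53.333 = 21.867; length term: −675/30 = −22.5
Tm = 81.5 + (-12.599) + 21.867 − 22.5 = 68.268 → 68.3°C

68.3°C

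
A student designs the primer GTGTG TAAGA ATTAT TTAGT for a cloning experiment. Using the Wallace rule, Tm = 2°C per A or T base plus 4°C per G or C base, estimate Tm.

Counting bases: T=9, A=6, C=0, G=5
AT pairs contribute 15, GC pairs contribute 5.
Tm = 4·5 + 2·15 = 20 + 30 = 50°C

50°C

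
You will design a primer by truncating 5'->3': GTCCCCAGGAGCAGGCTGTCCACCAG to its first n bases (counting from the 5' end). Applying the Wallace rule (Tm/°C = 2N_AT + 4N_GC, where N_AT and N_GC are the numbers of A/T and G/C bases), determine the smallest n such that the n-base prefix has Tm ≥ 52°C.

First 14 bases: GTCCCCAGGAGCAG → Tm = 48°C (< 52°C)
First 15 bases: GTCCCCAGGAGCAGG → Tm = 52°C (≥ 52°C)
Since every base adds ≥2°C, Tm only increases with n, so the threshold is first crossed at n = 15.

n = 15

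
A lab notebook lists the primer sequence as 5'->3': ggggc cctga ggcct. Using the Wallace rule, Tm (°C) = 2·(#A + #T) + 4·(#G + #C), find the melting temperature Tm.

Scanning the sequence gives A=1, C=5, T=2, G=7.
A+T = 3, G+C = 12
Tm = 2(3) + 4(12) = 6 + 48 = 54°C

54°C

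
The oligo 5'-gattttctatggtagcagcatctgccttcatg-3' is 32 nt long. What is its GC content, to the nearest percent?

44%

T=12, G=7, A=6, C=7
G+C = 7 + 7 = 14 out of 32 bases
%GC = 14/32 × 100 = 43.75% ≈ 44%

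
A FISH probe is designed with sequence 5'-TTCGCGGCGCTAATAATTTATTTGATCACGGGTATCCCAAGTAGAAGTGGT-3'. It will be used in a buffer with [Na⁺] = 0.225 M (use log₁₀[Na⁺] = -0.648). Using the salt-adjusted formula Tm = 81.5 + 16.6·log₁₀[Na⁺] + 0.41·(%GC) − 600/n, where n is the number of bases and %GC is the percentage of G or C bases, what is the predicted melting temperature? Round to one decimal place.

76.7°C

Length n = 51. Base counts: G=13, C=9, T=16, A=13
G+C = 22, so %GC = 22/51 × 100 = 43.137%
Salt term: 16.6 × (-0.648) = -10.757
GC term: 0.41 × 43.137 = 17.686; length term: −600/51 = −11.765
Tm = 81.5 + (-10.757) + 17.686 − 11.765 = 76.664 → 76.7°C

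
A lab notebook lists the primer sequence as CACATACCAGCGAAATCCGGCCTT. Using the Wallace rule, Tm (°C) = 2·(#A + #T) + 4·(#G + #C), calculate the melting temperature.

74°C

Scanning the sequence gives A=7, C=9, T=4, G=4.
So N_AT = 11 and N_GC = 13.
Tm = 2(11) + 4(13) = 22 + 52 = 74°C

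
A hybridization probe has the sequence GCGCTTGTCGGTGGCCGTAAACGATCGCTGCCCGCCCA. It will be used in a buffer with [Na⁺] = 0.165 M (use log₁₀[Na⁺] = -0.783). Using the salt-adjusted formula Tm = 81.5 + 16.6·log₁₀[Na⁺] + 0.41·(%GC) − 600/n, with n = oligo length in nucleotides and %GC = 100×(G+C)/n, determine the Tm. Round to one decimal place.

Length n = 38. A=5, T=7, C=14, G=12
G+C = 26, so %GC = 26/38 × 100 = 68.421%
Salt term: 16.6 × (-0.783) = -12.998
GC term: 0.41 × 68.421 = 28.053; length term: −600/38 = −15.789
Tm = 81.5 + (-12.998) + 28.053 − 15.789 = 80.766 → 80.8°C

80.8°C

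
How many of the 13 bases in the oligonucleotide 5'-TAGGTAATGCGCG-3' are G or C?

7

Counting bases: A=3, T=3, G=5, C=2
G+C = 5 + 2 = 7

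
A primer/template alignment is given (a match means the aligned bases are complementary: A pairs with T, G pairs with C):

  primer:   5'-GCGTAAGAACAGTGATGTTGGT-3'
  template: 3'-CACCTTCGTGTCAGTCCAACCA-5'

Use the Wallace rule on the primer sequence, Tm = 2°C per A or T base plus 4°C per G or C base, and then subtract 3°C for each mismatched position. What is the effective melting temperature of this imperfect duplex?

49°C

Primer base counts: A=6, T=6, G=8, C=2 → A+T=12, G+C=10
Perfect-match Tm = 2(12) + 4(10) = 24 + 40 = 64°C
Mismatches (positions where the bases are not complementary): 5 (at positions 2, 4, 8, 14, 16)
Effective Tm = 64 − 5×3 = 64 − 15 = 49°C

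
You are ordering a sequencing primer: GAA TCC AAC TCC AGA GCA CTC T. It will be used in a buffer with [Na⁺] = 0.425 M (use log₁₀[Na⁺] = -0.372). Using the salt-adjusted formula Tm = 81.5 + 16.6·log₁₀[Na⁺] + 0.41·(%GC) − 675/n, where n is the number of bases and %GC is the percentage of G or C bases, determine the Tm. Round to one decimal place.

Length n = 22. Scanning the sequence gives A=7, G=3, C=8, T=4.
G+C = 11, so %GC = 11/22 × 100 = 50%
Salt term: 16.6 × (-0.372) = -6.175
GC term: 0.41 × 50 = 20.5; length term: −675/22 = −30.682
Tm = 81.5 + (-6.175) + 20.5 − 30.682 = 65.143 → 65.1°C

65.1°C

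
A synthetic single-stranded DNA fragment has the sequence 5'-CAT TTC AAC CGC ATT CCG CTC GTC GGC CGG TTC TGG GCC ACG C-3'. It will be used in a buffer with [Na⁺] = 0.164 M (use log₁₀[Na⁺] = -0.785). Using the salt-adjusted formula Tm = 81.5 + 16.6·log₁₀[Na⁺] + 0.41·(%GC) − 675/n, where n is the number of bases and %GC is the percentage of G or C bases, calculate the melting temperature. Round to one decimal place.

Length n = 43. Counting bases: G=11, C=17, A=5, T=10
G+C = 28, so %GC = 28/43 × 100 = 65.116%
Salt term: 16.6 × (-0.785) = -13.031
GC term: 0.41 × 65.116 = 26.698; length term: −675/43 = −15.698
Tm = 81.5 + (-13.031) + 26.698 − 15.698 = 79.469 → 79.5°C

79.5°C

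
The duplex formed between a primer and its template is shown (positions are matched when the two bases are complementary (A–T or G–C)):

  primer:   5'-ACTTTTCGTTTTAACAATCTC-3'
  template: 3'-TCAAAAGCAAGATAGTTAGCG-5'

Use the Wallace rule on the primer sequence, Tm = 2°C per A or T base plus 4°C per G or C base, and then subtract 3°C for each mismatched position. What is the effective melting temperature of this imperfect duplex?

42°C

Primer base counts: A=5, T=10, G=1, C=5 → A+T=15, G+C=6
Perfect-match Tm = 2(15) + 4(6) = 30 + 24 = 54°C
Mismatches (positions where the bases are not complementary): 4 (at positions 2, 11, 14, 20)
Effective Tm = 54 − 4×3 = 54 − 12 = 42°C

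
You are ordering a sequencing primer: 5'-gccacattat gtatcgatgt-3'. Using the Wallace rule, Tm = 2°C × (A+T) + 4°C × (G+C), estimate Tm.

56°C

Scanning the sequence gives A=5, C=4, G=4, T=7.
AT pairs contribute 12, GC pairs contribute 8.
Tm = 4·8 + 2·12 = 32 + 24 = 56°C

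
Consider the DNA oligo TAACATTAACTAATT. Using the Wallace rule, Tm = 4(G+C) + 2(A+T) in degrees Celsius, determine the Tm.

G=0, C=2, T=6, A=7
AT pairs contribute 13, GC pairs contribute 2.
Tm = 2(13) + 4(2) = 26 + 8 = 34°C

34°C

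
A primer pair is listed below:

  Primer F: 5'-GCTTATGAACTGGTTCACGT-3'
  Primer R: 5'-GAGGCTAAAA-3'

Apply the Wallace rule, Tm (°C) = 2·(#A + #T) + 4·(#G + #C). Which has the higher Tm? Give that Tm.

Primer F, 58°C

Primer F: A+T=11, G+C=9 → Tm = 2(11)+4(9) = 58°C
Primer R: A+T=6, G+C=4 → Tm = 2(6)+4(4) = 28°C
58°C vs 28°C → primer F is higher.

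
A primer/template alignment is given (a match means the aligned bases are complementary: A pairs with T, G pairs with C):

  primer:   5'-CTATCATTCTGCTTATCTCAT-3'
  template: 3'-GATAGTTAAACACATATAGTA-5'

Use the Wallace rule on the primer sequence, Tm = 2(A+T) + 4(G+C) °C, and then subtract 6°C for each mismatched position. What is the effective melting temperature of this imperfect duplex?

Primer base counts: A=4, T=10, G=1, C=6 → A+T=14, G+C=7
Perfect-match Tm = 2(14) + 4(7) = 28 + 28 = 56°C
Mismatches (positions where the bases are not complementary): 5 (at positions 7, 9, 12, 13, 17)
Effective Tm = 56 − 5×6 = 56 − 30 = 26°C

26°C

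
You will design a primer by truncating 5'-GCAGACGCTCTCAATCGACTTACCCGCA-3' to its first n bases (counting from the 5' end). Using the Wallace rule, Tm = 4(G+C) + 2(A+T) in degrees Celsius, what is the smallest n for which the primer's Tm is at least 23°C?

n = 7

First 6 bases: GCAGAC → Tm = 20°C (< 23°C)
First 7 bases: GCAGACG → Tm = 24°C (≥ 23°C)
Each additional base adds 2°C (A/T) or 4°C (G/C), so Tm is non-decreasing in n; n = 7 is the first length to reach 23°C.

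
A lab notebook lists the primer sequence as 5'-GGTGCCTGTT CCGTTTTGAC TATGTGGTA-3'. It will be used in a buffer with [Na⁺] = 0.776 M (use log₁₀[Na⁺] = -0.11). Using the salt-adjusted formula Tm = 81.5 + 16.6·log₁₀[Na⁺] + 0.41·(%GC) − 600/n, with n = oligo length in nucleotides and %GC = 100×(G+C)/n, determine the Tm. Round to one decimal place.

Length n = 29. Base counts: C=5, T=12, A=3, G=9
G+C = 14, so %GC = 14/29 × 100 = 48.276%
Salt term: 16.6 × (-0.11) = -1.826
GC term: 0.41 × 48.276 = 19.793; length term: −600/29 = −20.69
Tm = 81.5 + (-1.826) + 19.793 − 20.69 = 78.777 → 78.8°C

78.8°C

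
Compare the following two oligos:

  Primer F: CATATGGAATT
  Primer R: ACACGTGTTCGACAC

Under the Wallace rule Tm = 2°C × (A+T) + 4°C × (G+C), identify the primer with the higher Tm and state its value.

Primer F: A+T=8, G+C=3 → Tm = 2(8)+4(3) = 28°C
Primer R: A+T=7, G+C=8 → Tm = 2(7)+4(8) = 46°C
28°C vs 46°C → primer R is higher.

Primer R, 46°C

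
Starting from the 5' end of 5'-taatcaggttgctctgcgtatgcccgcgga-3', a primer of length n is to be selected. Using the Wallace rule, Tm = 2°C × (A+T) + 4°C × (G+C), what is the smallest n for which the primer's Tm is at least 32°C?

n = 12

First 11 bases: TAATCAGGTTG → Tm = 30°C (< 32°C)
First 12 bases: TAATCAGGTTGC → Tm = 34°C (≥ 32°C)
Each additional base adds 2°C (A/T) or 4°C (G/C), so Tm is non-decreasing in n; n = 12 is the first length to reach 32°C.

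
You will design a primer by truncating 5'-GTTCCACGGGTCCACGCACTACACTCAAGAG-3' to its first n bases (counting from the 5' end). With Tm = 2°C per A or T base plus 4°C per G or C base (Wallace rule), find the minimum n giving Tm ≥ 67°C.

First 20 bases: GTTCCACGGGTCCACGCACT → Tm = 66°C (< 67°C)
First 21 bases: GTTCCACGGGTCCACGCACTA → Tm = 68°C (≥ 67°C)
Since every base adds ≥2°C, Tm only increases with n, so the threshold is first crossed at n = 21.

n = 21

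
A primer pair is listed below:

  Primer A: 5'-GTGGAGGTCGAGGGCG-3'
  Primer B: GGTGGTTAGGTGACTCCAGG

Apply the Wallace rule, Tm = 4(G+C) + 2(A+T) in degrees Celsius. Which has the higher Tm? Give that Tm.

Primer B, 64°C

Primer A: A+T=4, G+C=12 → Tm = 2(4)+4(12) = 56°C
Primer B: A+T=8, G+C=12 → Tm = 2(8)+4(12) = 64°C
56°C vs 64°C → primer B is higher.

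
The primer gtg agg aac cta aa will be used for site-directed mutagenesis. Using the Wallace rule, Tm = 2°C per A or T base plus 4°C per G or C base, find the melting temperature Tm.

40°C

A=6, G=4, C=2, T=2
A+T = 8, G+C = 6
Tm = 2×8 + 4×6 = 40°C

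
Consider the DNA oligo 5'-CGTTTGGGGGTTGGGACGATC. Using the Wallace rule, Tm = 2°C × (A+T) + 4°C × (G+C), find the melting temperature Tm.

Base counts: G=10, C=3, A=2, T=6
AT pairs contribute 8, GC pairs contribute 13.
Tm = 2(8) + 4(13) = 16 + 52 = 68°C

68°C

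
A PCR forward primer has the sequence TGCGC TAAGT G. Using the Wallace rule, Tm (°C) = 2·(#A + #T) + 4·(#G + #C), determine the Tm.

34°C

T=3, A=2, C=2, G=4
AT pairs contribute 5, GC pairs contribute 6.
Tm = 4·6 + 2·5 = 24 + 10 = 34°C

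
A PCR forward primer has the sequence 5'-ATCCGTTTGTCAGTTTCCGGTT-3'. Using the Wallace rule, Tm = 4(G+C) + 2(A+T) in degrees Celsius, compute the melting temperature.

Base counts: C=5, A=2, T=10, G=5
So N_AT = 12 and N_GC = 10.
Tm = 2(12) + 4(10) = 24 + 40 = 64°C

64°C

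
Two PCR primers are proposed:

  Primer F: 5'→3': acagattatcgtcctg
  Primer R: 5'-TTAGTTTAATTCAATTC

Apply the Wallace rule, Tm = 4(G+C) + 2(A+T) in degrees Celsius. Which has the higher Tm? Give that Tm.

Primer F, 46°C

Primer F: A+T=9, G+C=7 → Tm = 2(9)+4(7) = 46°C
Primer R: A+T=14, G+C=3 → Tm = 2(14)+4(3) = 40°C
46°C vs 40°C → primer F is higher.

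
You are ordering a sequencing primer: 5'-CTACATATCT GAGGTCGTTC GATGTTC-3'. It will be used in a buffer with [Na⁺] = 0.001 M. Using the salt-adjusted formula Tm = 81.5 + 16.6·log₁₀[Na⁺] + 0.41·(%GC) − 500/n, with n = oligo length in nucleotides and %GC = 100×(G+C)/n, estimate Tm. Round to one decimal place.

31.4°C

Length n = 27. C=6, T=10, G=6, A=5
G+C = 12, so %GC = 12/27 × 100 = 44.444%
Salt term: 16.6 × (-3) = -49.8
GC term: 0.41 × 44.444 = 18.222; length term: −500/27 = −18.519
Tm = 81.5 + (-49.8) + 18.222 − 18.519 = 31.403 → 31.4°C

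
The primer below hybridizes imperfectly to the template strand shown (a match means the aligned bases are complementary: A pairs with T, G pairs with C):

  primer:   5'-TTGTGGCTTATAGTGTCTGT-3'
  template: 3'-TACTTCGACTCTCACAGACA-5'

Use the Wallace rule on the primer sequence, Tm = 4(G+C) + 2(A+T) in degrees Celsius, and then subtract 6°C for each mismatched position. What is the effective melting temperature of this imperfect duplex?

Primer base counts: A=2, T=10, G=6, C=2 → A+T=12, G+C=8
Perfect-match Tm = 2(12) + 4(8) = 24 + 32 = 56°C
Mismatches (positions where the bases are not complementary): 5 (at positions 1, 4, 5, 9, 11)
Effective Tm = 56 − 5×6 = 56 − 30 = 26°C

26°C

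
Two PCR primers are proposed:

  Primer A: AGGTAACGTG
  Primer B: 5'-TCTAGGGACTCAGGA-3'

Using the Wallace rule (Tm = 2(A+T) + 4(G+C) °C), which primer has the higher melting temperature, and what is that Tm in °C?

Primer B, 46°C

Primer A: A+T=5, G+C=5 → Tm = 2(5)+4(5) = 30°C
Primer B: A+T=7, G+C=8 → Tm = 2(7)+4(8) = 46°C
30°C vs 46°C → primer B is higher.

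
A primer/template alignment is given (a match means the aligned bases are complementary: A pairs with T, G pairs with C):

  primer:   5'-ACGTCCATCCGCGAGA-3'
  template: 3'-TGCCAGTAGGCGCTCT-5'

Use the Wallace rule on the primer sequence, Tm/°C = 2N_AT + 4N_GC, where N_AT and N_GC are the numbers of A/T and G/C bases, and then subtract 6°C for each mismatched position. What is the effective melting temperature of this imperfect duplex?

Primer base counts: A=4, T=2, G=4, C=6 → A+T=6, G+C=10
Perfect-match Tm = 2(6) + 4(10) = 12 + 40 = 52°C
Mismatches (positions where the bases are not complementary): 2 (at positions 4, 5)
Effective Tm = 52 − 2×6 = 52 − 12 = 40°C

40°C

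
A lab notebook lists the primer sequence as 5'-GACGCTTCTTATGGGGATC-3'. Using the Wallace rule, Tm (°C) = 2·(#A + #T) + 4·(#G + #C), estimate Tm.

58°C

Base counts: A=3, T=6, G=6, C=4
AT pairs contribute 9, GC pairs contribute 10.
Tm = 2×9 + 4×10 = 58°C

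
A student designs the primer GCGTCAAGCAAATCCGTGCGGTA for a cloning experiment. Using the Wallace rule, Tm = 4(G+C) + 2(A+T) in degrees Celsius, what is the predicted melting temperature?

T=4, G=7, C=6, A=6
A+T = 10, G+C = 13
Tm = 2(10) + 4(13) = 20 + 52 = 72°C

72°C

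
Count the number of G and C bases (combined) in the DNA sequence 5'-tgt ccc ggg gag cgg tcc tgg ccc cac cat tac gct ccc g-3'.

Base counts: C=17, A=4, T=7, G=12
Total G or C: 12 + 17 = 29

29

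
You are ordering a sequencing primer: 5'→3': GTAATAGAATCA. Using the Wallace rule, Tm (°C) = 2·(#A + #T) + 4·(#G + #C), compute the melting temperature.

G=2, T=3, A=6, C=1
AT pairs contribute 9, GC pairs contribute 3.
Tm = 2×9 + 4×3 = 30°C

30°C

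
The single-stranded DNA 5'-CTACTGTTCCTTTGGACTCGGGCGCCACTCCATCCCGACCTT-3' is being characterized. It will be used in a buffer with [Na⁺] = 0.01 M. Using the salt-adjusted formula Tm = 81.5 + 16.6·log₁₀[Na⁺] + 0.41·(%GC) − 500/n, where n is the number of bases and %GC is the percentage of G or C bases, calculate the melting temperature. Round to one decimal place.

60.8°C

Length n = 42. T=12, A=5, G=8, C=17
G+C = 25, so %GC = 25/42 × 100 = 59.524%
Salt term: 16.6 × (-2) = -33.2
GC term: 0.41 × 59.524 = 24.405; length term: −500/42 = −11.905
Tm = 81.5 + (-33.2) + 24.405 − 11.905 = 60.8 → 60.8°C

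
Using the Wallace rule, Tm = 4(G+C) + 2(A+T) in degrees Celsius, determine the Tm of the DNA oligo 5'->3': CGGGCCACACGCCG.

Base counts: A=2, T=0, G=5, C=7
So N_AT = 2 and N_GC = 12.
Tm = 4·12 + 2·2 = 48 + 4 = 52°C

52°C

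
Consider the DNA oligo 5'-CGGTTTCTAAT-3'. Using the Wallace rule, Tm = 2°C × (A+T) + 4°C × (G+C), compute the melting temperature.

Counting bases: G=2, T=5, C=2, A=2
So N_AT = 7 and N_GC = 4.
Tm = 2×7 + 4×4 = 30°C

30°C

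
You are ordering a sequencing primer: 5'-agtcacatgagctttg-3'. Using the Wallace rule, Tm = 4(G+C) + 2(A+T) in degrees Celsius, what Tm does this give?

46°C

Scanning the sequence gives C=3, G=4, A=4, T=5.
So N_AT = 9 and N_GC = 7.
Tm = 2(9) + 4(7) = 18 + 28 = 46°C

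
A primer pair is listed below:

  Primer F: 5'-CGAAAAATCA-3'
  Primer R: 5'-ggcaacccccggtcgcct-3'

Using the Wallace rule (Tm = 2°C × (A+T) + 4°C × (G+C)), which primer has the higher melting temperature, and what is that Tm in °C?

Primer R, 64°C

Primer F: A+T=7, G+C=3 → Tm = 2(7)+4(3) = 26°C
Primer R: A+T=4, G+C=14 → Tm = 2(4)+4(14) = 64°C
26°C vs 64°C → primer R is higher.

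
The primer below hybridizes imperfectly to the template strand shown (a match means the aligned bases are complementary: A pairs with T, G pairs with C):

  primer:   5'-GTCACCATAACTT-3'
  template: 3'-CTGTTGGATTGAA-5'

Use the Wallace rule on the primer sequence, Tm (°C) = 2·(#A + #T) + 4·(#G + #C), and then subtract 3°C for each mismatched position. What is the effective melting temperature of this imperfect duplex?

Primer base counts: A=4, T=4, G=1, C=4 → A+T=8, G+C=5
Perfect-match Tm = 2(8) + 4(5) = 16 + 20 = 36°C
Mismatches (positions where the bases are not complementary): 3 (at positions 2, 5, 7)
Effective Tm = 36 − 3×3 = 36 − 9 = 27°C

27°C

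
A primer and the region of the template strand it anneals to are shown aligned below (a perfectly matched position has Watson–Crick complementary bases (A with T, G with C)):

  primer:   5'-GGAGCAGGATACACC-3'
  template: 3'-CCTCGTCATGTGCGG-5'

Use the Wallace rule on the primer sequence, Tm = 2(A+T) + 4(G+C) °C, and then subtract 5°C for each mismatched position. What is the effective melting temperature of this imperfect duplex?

Primer base counts: A=5, T=1, G=5, C=4 → A+T=6, G+C=9
Perfect-match Tm = 2(6) + 4(9) = 12 + 36 = 48°C
Mismatches (positions where the bases are not complementary): 3 (at positions 8, 10, 13)
Effective Tm = 48 − 3×5 = 48 − 15 = 33°C

33°C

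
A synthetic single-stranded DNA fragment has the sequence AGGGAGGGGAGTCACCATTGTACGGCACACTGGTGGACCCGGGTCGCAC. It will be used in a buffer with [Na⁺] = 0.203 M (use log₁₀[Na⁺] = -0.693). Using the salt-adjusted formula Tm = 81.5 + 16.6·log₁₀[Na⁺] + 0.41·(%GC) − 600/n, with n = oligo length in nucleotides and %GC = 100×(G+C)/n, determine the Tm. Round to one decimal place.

Length n = 49. Counting bases: T=7, G=19, C=13, A=10
G+C = 32, so %GC = 32/49 × 100 = 65.306%
Salt term: 16.6 × (-0.693) = -11.504
GC term: 0.41 × 65.306 = 26.775; length term: −600/49 = −12.245
Tm = 81.5 + (-11.504) + 26.775 − 12.245 = 84.526 → 84.5°C

84.5°C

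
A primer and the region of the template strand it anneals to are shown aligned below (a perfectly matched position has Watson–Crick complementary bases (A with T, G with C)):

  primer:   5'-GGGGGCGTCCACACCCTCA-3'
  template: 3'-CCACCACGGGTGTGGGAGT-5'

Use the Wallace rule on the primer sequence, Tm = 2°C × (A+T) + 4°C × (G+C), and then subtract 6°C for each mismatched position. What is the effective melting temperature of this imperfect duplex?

48°C

Primer base counts: A=3, T=2, G=6, C=8 → A+T=5, G+C=14
Perfect-match Tm = 2(5) + 4(14) = 10 + 56 = 66°C
Mismatches (positions where the bases are not complementary): 3 (at positions 3, 6, 8)
Effective Tm = 66 − 3×6 = 66 − 18 = 48°C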